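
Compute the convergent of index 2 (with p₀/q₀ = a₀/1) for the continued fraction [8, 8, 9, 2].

Using pₖ = aₖpₖ₋₁ + pₖ₋₂, qₖ = aₖqₖ₋₁ + qₖ₋₂ (with p₋₁=1, p₋₂=0, q₋₁=0, q₋₂=1):
  k=0: a=8, p=8, q=1
  k=1: a=8, p=65, q=8
  k=2: a=9, p=593, q=73

593/73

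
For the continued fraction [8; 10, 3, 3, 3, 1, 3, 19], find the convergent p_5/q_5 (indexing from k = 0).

3587/443

Using pₖ = aₖpₖ₋₁ + pₖ₋₂, qₖ = aₖqₖ₋₁ + qₖ₋₂ (with p₋₁=1, p₋₂=0, q₋₁=0, q₋₂=1):
  k=0: a=8, p=8, q=1
  k=1: a=10, p=81, q=10
  k=2: a=3, p=251, q=31
  k=3: a=3, p=834, q=103
  k=4: a=3, p=2753, q=340
  k=5: a=1, p=3587, q=443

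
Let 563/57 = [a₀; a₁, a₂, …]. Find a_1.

563 = 9·57 + 50   →  a_0 = 9
57 = 1·50 + 7   →  a_1 = 1

1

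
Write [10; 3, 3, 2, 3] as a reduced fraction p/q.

814/79

Using pₖ = aₖpₖ₋₁ + pₖ₋₂ and qₖ = aₖqₖ₋₁ + qₖ₋₂:
  k=0: a=10, p=10, q=1
  k=1: a=3, p=31, q=3
  k=2: a=3, p=103, q=10
  k=3: a=2, p=237, q=23
  k=4: a=3, p=814, q=79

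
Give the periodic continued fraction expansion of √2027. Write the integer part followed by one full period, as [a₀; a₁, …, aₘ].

[45; 45, 90]

a₀ = ⌊√2027⌋ = 45.
With m₀=0, d₀=1 and mₖ₊₁ = dₖaₖ − mₖ, dₖ₊₁ = (n − mₖ₊₁²)/dₖ, aₖ₊₁ = ⌊(a₀+mₖ₊₁)/dₖ₊₁⌋:
  k=1: m=45, d=2, a=45
  k=2: m=45, d=1, a=90
d=1 and a=2a₀=90 at k=2, so the next step gives (m, d) = (45, 2) again — its k=1 value — and the period has length 2.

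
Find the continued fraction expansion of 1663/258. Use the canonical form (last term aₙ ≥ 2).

[6; 2, 4, 9, 3]

1663 = 6·258 + 115
258 = 2·115 + 28
115 = 4·28 + 3
28 = 9·3 + 1
3 = 3·1 + 0  (stop)
So 1663/258 = [6; 2, 4, 9, 3].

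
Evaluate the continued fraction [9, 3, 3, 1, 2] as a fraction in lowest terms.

335/36

Using pₖ = aₖpₖ₋₁ + pₖ₋₂ and qₖ = aₖqₖ₋₁ + qₖ₋₂:
  k=0: a=9, p=9, q=1
  k=1: a=3, p=28, q=3
  k=2: a=3, p=93, q=10
  k=3: a=1, p=121, q=13
  k=4: a=2, p=335, q=36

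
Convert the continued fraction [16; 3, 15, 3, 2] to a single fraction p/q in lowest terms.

5355/328

Using pₖ = aₖpₖ₋₁ + pₖ₋₂ and qₖ = aₖqₖ₋₁ + qₖ₋₂:
  k=0: a=16, p=16, q=1
  k=1: a=3, p=49, q=3
  k=2: a=15, p=751, q=46
  k=3: a=3, p=2302, q=141
  k=4: a=2, p=5355, q=328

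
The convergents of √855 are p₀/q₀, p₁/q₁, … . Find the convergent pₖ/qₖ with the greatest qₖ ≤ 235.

√855 = [29; 4, 6, 4, 58, …] (period length 4).
Convergents:
  p_0/q_0 = 29/1
  p_1/q_1 = 117/4
  p_2/q_2 = 731/25
  p_3/q_3 = 3041/104
  p_4/q_4 = 177109/6057
q_3 = 104 ≤ 235 < 6057 = q_4, so the answer is 3041/104.

3041/104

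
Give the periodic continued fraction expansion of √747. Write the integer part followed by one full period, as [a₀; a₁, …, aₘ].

[27; 3, 54]

a₀ = ⌊√747⌋ = 27.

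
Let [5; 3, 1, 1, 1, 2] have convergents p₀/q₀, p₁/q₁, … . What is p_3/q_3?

Using pₖ = aₖpₖ₋₁ + pₖ₋₂, qₖ = aₖqₖ₋₁ + qₖ₋₂ (with p₋₁=1, p₋₂=0, q₋₁=0, q₋₂=1):
  k=0: a=5, p=5, q=1
  k=1: a=3, p=16, q=3
  k=2: a=1, p=21, q=4
  k=3: a=1, p=37, q=7

37/7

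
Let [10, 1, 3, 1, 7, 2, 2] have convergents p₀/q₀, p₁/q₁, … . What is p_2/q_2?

43/4

Using pₖ = aₖpₖ₋₁ + pₖ₋₂, qₖ = aₖqₖ₋₁ + qₖ₋₂ (with p₋₁=1, p₋₂=0, q₋₁=0, q₋₂=1):
  k=0: a=10, p=10, q=1
  k=1: a=1, p=11, q=1
  k=2: a=3, p=43, q=4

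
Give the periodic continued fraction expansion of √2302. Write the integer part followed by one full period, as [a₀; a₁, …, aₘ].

[47; 1, 46, 1, 94]

a₀ = ⌊√2302⌋ = 47.
With m₀=0, d₀=1 and mₖ₊₁ = dₖaₖ − mₖ, dₖ₊₁ = (n − mₖ₊₁²)/dₖ, aₖ₊₁ = ⌊(a₀+mₖ₊₁)/dₖ₊₁⌋:
  k=1: m=47, d=93, a=1
  k=2: m=46, d=2, a=46
  k=3: m=46, d=93, a=1
  k=4: m=47, d=1, a=94
d=1 and a=2a₀=94 at k=4, so the next step gives (m, d) = (47, 93) again — its k=1 value — and the period has length 4.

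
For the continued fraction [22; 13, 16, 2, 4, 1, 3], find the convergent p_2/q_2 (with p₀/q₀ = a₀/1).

Using pₖ = aₖpₖ₋₁ + pₖ₋₂, qₖ = aₖqₖ₋₁ + qₖ₋₂ (with p₋₁=1, p₋₂=0, q₋₁=0, q₋₂=1):
  k=0: a=22, p=22, q=1
  k=1: a=13, p=287, q=13
  k=2: a=16, p=4614, q=209

4614/209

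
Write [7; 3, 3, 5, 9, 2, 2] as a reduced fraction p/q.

18554/2541

Using pₖ = aₖpₖ₋₁ + pₖ₋₂ and qₖ = aₖqₖ₋₁ + qₖ₋₂:
  k=0: a=7, p=7, q=1
  k=1: a=3, p=22, q=3
  k=2: a=3, p=73, q=10
  k=3: a=5, p=387, q=53
  k=4: a=9, p=3556, q=487
  k=5: a=2, p=7499, q=1027
  k=6: a=2, p=18554, q=2541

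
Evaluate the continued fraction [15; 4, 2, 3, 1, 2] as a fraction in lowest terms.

Using pₖ = aₖpₖ₋₁ + pₖ₋₂ and qₖ = aₖqₖ₋₁ + qₖ₋₂:
  k=0: a=15, p=15, q=1
  k=1: a=4, p=61, q=4
  k=2: a=2, p=137, q=9
  k=3: a=3, p=472, q=31
  k=4: a=1, p=609, q=40
  k=5: a=2, p=1690, q=111

1690/111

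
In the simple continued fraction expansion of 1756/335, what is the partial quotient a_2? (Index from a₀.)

7

1756 = 5·335 + 81   →  a_0 = 5
335 = 4·81 + 11   →  a_1 = 4
81 = 7·11 + 4   →  a_2 = 7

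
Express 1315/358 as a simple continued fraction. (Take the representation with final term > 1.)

1315 = 3·358 + 241
358 = 1·241 + 117
241 = 2·117 + 7
117 = 16·7 + 5
7 = 1·5 + 2
5 = 2·2 + 1
2 = 2·1 + 0  (stop)
So 1315/358 = [3; 1, 2, 16, 1, 2, 2].

[3; 1, 2, 16, 1, 2, 2]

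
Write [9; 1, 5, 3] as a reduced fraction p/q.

187/19

Using pₖ = aₖpₖ₋₁ + pₖ₋₂ and qₖ = aₖqₖ₋₁ + qₖ₋₂:
  k=0: a=9, p=9, q=1
  k=1: a=1, p=10, q=1
  k=2: a=5, p=59, q=6
  k=3: a=3, p=187, q=19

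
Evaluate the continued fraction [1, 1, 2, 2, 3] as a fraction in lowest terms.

Using pₖ = aₖpₖ₋₁ + pₖ₋₂ and qₖ = aₖqₖ₋₁ + qₖ₋₂:
  k=0: a=1, p=1, q=1
  k=1: a=1, p=2, q=1
  k=2: a=2, p=5, q=3
  k=3: a=2, p=12, q=7
  k=4: a=3, p=41, q=24

41/24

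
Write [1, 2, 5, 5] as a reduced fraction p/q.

Using pₖ = aₖpₖ₋₁ + pₖ₋₂ and qₖ = aₖqₖ₋₁ + qₖ₋₂:
  k=0: a=1, p=1, q=1
  k=1: a=2, p=3, q=2
  k=2: a=5, p=16, q=11
  k=3: a=5, p=83, q=57

83/57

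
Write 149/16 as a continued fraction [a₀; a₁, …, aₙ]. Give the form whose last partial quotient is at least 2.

149 = 9×16 + 5
16 = 3×5 + 1
5 = 5×1 + 0  (stop)
So 149/16 = [9; 3, 5].

[9; 3, 5]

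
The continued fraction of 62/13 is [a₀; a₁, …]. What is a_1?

62 = 4·13 + 10   →  a_0 = 4
13 = 1·10 + 3   →  a_1 = 1

1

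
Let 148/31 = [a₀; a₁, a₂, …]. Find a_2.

3

148 = 4·31 + 24   →  a_0 = 4
31 = 1·24 + 7   →  a_1 = 1
24 = 3·7 + 3   →  a_2 = 3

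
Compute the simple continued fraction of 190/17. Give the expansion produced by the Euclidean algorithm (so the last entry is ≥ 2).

190 = 11×17 + 3
17 = 5×3 + 2
3 = 1×2 + 1
2 = 2×1 + 0  (stop)
So 190/17 = [11; 5, 1, 2].

[11; 5, 1, 2]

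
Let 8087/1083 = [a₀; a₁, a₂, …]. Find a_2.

7

8087 = 7·1083 + 506   →  a_0 = 7
1083 = 2·506 + 71   →  a_1 = 2
506 = 7·71 + 9   →  a_2 = 7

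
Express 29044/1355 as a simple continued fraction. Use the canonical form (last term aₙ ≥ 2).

[21; 2, 3, 3, 19, 3]

29044 = 21×1355 + 589
1355 = 2×589 + 177
589 = 3×177 + 58
177 = 3×58 + 3
58 = 19×3 + 1
3 = 3×1 + 0  (stop)
So 29044/1355 = [21; 2, 3, 3, 19, 3].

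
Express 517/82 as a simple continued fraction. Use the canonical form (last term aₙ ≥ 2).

517 = 6×82 + 25
82 = 3×25 + 7
25 = 3×7 + 4
7 = 1×4 + 3
4 = 1×3 + 1
3 = 3×1 + 0  (stop)
So 517/82 = [6; 3, 3, 1, 1, 3].

[6; 3, 3, 1, 1, 3]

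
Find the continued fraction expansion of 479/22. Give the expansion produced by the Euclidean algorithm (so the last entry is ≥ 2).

[21; 1, 3, 2, 2]

479 = 21*22 + 17
22 = 1*17 + 5
17 = 3*5 + 2
5 = 2*2 + 1
2 = 2*1 + 0  (stop)
So 479/22 = [21; 1, 3, 2, 2].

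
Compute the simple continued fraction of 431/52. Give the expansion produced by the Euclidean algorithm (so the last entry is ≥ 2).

[8; 3, 2, 7]

431 = 8*52 + 15
52 = 3*15 + 7
15 = 2*7 + 1
7 = 7*1 + 0  (stop)
So 431/52 = [8; 3, 2, 7].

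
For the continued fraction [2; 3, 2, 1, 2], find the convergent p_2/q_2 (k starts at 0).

16/7

Using pₖ = aₖpₖ₋₁ + pₖ₋₂, qₖ = aₖqₖ₋₁ + qₖ₋₂ (with p₋₁=1, p₋₂=0, q₋₁=0, q₋₂=1):
  k=0: a=2, p=2, q=1
  k=1: a=3, p=7, q=3
  k=2: a=2, p=16, q=7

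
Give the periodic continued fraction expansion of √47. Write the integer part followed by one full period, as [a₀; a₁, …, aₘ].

[6; 1, 5, 1, 12]

a₀ = ⌊√47⌋ = 6.
With m₀=0, d₀=1 and mₖ₊₁ = dₖaₖ − mₖ, dₖ₊₁ = (n − mₖ₊₁²)/dₖ, aₖ₊₁ = ⌊(a₀+mₖ₊₁)/dₖ₊₁⌋:
  k=1: m=6, d=11, a=1
  k=2: m=5, d=2, a=5
  k=3: m=5, d=11, a=1
  k=4: m=6, d=1, a=12
d=1 and a=2a₀=12 at k=4, so the next step gives (m, d) = (6, 11) again — its k=1 value — and the period has length 4.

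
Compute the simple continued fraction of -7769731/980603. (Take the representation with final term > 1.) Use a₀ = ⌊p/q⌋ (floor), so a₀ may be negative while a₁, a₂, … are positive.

-7769731 = -8×980603 + 75093
980603 = 13×75093 + 4394
75093 = 17×4394 + 395
4394 = 11×395 + 49
395 = 8×49 + 3
49 = 16×3 + 1
3 = 3×1 + 0  (stop)
So -7769731/980603 = [-8; 13, 17, 11, 8, 16, 3].

[-8; 13, 17, 11, 8, 16, 3]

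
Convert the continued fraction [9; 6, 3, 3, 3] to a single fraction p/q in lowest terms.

1905/208

Using pₖ = aₖpₖ₋₁ + pₖ₋₂ and qₖ = aₖqₖ₋₁ + qₖ₋₂:
  k=0: a=9, p=9, q=1
  k=1: a=6, p=55, q=6
  k=2: a=3, p=174, q=19
  k=3: a=3, p=577, q=63
  k=4: a=3, p=1905, q=208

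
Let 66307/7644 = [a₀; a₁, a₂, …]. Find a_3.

14

66307 = 8·7644 + 5155   →  a_0 = 8
7644 = 1·5155 + 2489   →  a_1 = 1
5155 = 2·2489 + 177   →  a_2 = 2
2489 = 14·177 + 11   →  a_3 = 14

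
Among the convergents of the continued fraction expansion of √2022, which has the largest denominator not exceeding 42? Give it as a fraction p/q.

1349/30

√2022 = [44; 1, 28, 1, 88, …] (period length 4).
Convergents:
  p_0/q_0 = 44/1
  p_1/q_1 = 45/1
  p_2/q_2 = 1304/29
  p_3/q_3 = 1349/30
  p_4/q_4 = 120016/2669
q_3 = 30 ≤ 42 < 2669 = q_4, so the answer is 1349/30.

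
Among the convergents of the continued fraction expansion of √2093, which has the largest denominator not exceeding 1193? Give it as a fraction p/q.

√2093 = [45; 1, 2, 1, 90, …] (period length 4).
Convergents:
  p_0/q_0 = 45/1
  p_1/q_1 = 46/1
  p_2/q_2 = 137/3
  p_3/q_3 = 183/4
  p_4/q_4 = 16607/363
  p_5/q_5 = 16790/367
  p_6/q_6 = 50187/1097
  p_7/q_7 = 66977/1464
q_6 = 1097 ≤ 1193 < 1464 = q_7, so the answer is 50187/1097.

50187/1097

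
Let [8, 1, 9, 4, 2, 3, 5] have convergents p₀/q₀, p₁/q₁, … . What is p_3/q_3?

Using pₖ = aₖpₖ₋₁ + pₖ₋₂, qₖ = aₖqₖ₋₁ + qₖ₋₂ (with p₋₁=1, p₋₂=0, q₋₁=0, q₋₂=1):
  k=0: a=8, p=8, q=1
  k=1: a=1, p=9, q=1
  k=2: a=9, p=89, q=10
  k=3: a=4, p=365, q=41

365/41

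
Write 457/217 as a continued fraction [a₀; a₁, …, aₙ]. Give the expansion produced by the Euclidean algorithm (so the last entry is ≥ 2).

457 = 2*217 + 23
217 = 9*23 + 10
23 = 2*10 + 3
10 = 3*3 + 1
3 = 3*1 + 0  (stop)
So 457/217 = [2; 9, 2, 3, 3].

[2; 9, 2, 3, 3]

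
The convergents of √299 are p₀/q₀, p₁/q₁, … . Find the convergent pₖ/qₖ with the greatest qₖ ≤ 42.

√299 = [17; 3, 2, 3, 34, …] (period length 4).
Convergents:
  p_0/q_0 = 17/1
  p_1/q_1 = 52/3
  p_2/q_2 = 121/7
  p_3/q_3 = 415/24
  p_4/q_4 = 14231/823
q_3 = 24 ≤ 42 < 823 = q_4, so the answer is 415/24.

415/24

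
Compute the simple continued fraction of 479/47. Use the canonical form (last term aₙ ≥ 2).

[10; 5, 4, 2]

479 = 10×47 + 9
47 = 5×9 + 2
9 = 4×2 + 1
2 = 2×1 + 0  (stop)
So 479/47 = [10; 5, 4, 2].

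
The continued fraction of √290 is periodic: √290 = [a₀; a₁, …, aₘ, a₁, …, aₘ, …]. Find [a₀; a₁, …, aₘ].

a₀ = ⌊√290⌋ = 17.
With m₀=0, d₀=1 and mₖ₊₁ = dₖaₖ − mₖ, dₖ₊₁ = (n − mₖ₊₁²)/dₖ, aₖ₊₁ = ⌊(a₀+mₖ₊₁)/dₖ₊₁⌋:
  k=1: m=17, d=1, a=34
d=1 and a=2a₀=34 at k=1, so the next step gives (m, d) = (17, 1) again — its k=1 value — and the period has length 1.

[17; 34]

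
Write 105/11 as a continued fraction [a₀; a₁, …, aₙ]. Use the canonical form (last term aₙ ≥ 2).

105 = 9*11 + 6
11 = 1*6 + 5
6 = 1*5 + 1
5 = 5*1 + 0  (stop)
So 105/11 = [9; 1, 1, 5].

[9; 1, 1, 5]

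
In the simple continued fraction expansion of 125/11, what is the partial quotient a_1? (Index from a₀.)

2

125 = 11·11 + 4   →  a_0 = 11
11 = 2·4 + 3   →  a_1 = 2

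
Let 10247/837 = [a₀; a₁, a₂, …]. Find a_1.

10247 = 12·837 + 203   →  a_0 = 12
837 = 4·203 + 25   →  a_1 = 4

4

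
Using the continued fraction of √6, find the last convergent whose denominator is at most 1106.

√6 = [2; 2, 4, …] (period length 2).
Convergents:
  p_0/q_0 = 2/1
  p_1/q_1 = 5/2
  p_2/q_2 = 22/9
  p_3/q_3 = 49/20
  p_4/q_4 = 218/89
  p_5/q_5 = 485/198
  p_6/q_6 = 2158/881
  p_7/q_7 = 4801/1960
q_6 = 881 ≤ 1106 < 1960 = q_7, so the answer is 2158/881.

2158/881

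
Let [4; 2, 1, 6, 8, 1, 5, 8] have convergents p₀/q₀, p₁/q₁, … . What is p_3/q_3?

Using pₖ = aₖpₖ₋₁ + pₖ₋₂, qₖ = aₖqₖ₋₁ + qₖ₋₂ (with p₋₁=1, p₋₂=0, q₋₁=0, q₋₂=1):
  k=0: a=4, p=4, q=1
  k=1: a=2, p=9, q=2
  k=2: a=1, p=13, q=3
  k=3: a=6, p=87, q=20

87/20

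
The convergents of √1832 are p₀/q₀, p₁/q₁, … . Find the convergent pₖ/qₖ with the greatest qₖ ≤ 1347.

22899/535

√1832 = [42; 1, 4, 21, 4, 1, 84, …] (period length 6).
Convergents:
  p_0/q_0 = 42/1
  p_1/q_1 = 43/1
  p_2/q_2 = 214/5
  p_3/q_3 = 4537/106
  p_4/q_4 = 18362/429
  p_5/q_5 = 22899/535
  p_6/q_6 = 1941878/45369
q_5 = 535 ≤ 1347 < 45369 = q_6, so the answer is 22899/535.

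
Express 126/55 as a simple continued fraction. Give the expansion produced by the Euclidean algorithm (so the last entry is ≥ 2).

[2; 3, 2, 3, 2]

126 = 2·55 + 16
55 = 3·16 + 7
16 = 2·7 + 2
7 = 3·2 + 1
2 = 2·1 + 0  (stop)
So 126/55 = [2; 3, 2, 3, 2].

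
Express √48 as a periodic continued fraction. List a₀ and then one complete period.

a₀ = ⌊√48⌋ = 6.
With m₀=0, d₀=1 and mₖ₊₁ = dₖaₖ − mₖ, dₖ₊₁ = (n − mₖ₊₁²)/dₖ, aₖ₊₁ = ⌊(a₀+mₖ₊₁)/dₖ₊₁⌋:
  k=1: m=6, d=12, a=1
  k=2: m=6, d=1, a=12
d=1 and a=2a₀=12 at k=2, so the next step gives (m, d) = (6, 12) again — its k=1 value — and the period has length 2.

[6; 1, 12]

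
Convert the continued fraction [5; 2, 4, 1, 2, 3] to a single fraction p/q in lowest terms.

567/104

Fold from the inside: start with 3/1.
  2 + 1/3 = 7/3
  1 + 3/7 = 10/7
  4 + 7/10 = 47/10
  2 + 10/47 = 104/47
  5 + 47/104 = 567/104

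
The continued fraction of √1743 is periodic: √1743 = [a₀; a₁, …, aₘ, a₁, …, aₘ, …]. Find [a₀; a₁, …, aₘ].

a₀ = ⌊√1743⌋ = 41.
With m₀=0, d₀=1 and mₖ₊₁ = dₖaₖ − mₖ, dₖ₊₁ = (n − mₖ₊₁²)/dₖ, aₖ₊₁ = ⌊(a₀+mₖ₊₁)/dₖ₊₁⌋:
  k=1: m=41, d=62, a=1
  k=2: m=21, d=21, a=2
  k=3: m=21, d=62, a=1
  k=4: m=41, d=1, a=82
d=1 and a=2a₀=82 at k=4, so the next step gives (m, d) = (41, 62) again — its k=1 value — and the period has length 4.

[41; 1, 2, 1, 82]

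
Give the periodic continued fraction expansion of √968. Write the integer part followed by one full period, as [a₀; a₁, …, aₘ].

a₀ = ⌊√968⌋ = 31.
With m₀=0, d₀=1 and mₖ₊₁ = dₖaₖ − mₖ, dₖ₊₁ = (n − mₖ₊₁²)/dₖ, aₖ₊₁ = ⌊(a₀+mₖ₊₁)/dₖ₊₁⌋:
  k=1: m=31, d=7, a=8
  k=2: m=25, d=49, a=1
  k=3: m=24, d=8, a=6
  k=4: m=24, d=49, a=1
  k=5: m=25, d=7, a=8
  k=6: m=31, d=1, a=62
d=1 and a=2a₀=62 at k=6, so the next step gives (m, d) = (31, 7) again — its k=1 value — and the period has length 6.

[31; 8, 1, 6, 1, 8, 62]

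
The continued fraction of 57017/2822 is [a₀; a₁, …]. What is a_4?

57017 = 20·2822 + 577   →  a_0 = 20
2822 = 4·577 + 514   →  a_1 = 4
577 = 1·514 + 63   →  a_2 = 1
514 = 8·63 + 10   →  a_3 = 8
63 = 6·10 + 3   →  a_4 = 6

6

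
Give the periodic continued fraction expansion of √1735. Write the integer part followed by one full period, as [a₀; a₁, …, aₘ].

[41; 1, 1, 1, 7, 1, 1, 1, 82]

a₀ = ⌊√1735⌋ = 41.
With m₀=0, d₀=1 and mₖ₊₁ = dₖaₖ − mₖ, dₖ₊₁ = (n − mₖ₊₁²)/dₖ, aₖ₊₁ = ⌊(a₀+mₖ₊₁)/dₖ₊₁⌋:
  k=1: m=41, d=54, a=1
  k=2: m=13, d=29, a=1
  k=3: m=16, d=51, a=1
  k=4: m=35, d=10, a=7
  k=5: m=35, d=51, a=1
  k=6: m=16, d=29, a=1
  k=7: m=13, d=54, a=1
  k=8: m=41, d=1, a=82
d=1 and a=2a₀=82 at k=8, so the next step gives (m, d) = (41, 54) again — its k=1 value — and the period has length 8.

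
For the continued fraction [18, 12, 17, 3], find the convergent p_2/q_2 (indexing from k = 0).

Using pₖ = aₖpₖ₋₁ + pₖ₋₂, qₖ = aₖqₖ₋₁ + qₖ₋₂ (with p₋₁=1, p₋₂=0, q₋₁=0, q₋₂=1):
  k=0: a=18, p=18, q=1
  k=1: a=12, p=217, q=12
  k=2: a=17, p=3707, q=205

3707/205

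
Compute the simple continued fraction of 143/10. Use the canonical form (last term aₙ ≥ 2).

143 = 14·10 + 3
10 = 3·3 + 1
3 = 3·1 + 0  (stop)
So 143/10 = [14; 3, 3].

[14; 3, 3]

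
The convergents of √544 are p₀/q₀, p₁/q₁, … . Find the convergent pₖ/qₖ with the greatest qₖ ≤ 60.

793/34

√544 = [23; 3, 11, 3, 46, …] (period length 4).
Convergents:
  p_0/q_0 = 23/1
  p_1/q_1 = 70/3
  p_2/q_2 = 793/34
  p_3/q_3 = 2449/105
q_2 = 34 ≤ 60 < 105 = q_3, so the answer is 793/34.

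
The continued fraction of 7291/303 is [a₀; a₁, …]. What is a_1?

7291 = 24·303 + 19   →  a_0 = 24
303 = 15·19 + 18   →  a_1 = 15

15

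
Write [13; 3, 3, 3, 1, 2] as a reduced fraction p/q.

Using pₖ = aₖpₖ₋₁ + pₖ₋₂ and qₖ = aₖqₖ₋₁ + qₖ₋₂:
  k=0: a=13, p=13, q=1
  k=1: a=3, p=40, q=3
  k=2: a=3, p=133, q=10
  k=3: a=3, p=439, q=33
  k=4: a=1, p=572, q=43
  k=5: a=2, p=1583, q=119

1583/119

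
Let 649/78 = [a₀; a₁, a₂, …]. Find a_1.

3

649 = 8·78 + 25   →  a_0 = 8
78 = 3·25 + 3   →  a_1 = 3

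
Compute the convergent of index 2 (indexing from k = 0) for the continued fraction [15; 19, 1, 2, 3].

Using pₖ = aₖpₖ₋₁ + pₖ₋₂, qₖ = aₖqₖ₋₁ + qₖ₋₂ (with p₋₁=1, p₋₂=0, q₋₁=0, q₋₂=1):
  k=0: a=15, p=15, q=1
  k=1: a=19, p=286, q=19
  k=2: a=1, p=301, q=20

301/20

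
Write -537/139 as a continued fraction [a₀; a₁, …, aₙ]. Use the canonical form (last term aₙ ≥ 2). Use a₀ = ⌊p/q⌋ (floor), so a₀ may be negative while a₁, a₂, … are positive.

-537 = -4·139 + 19
139 = 7·19 + 6
19 = 3·6 + 1
6 = 6·1 + 0  (stop)
So -537/139 = [-4; 7, 3, 6].

[-4; 7, 3, 6]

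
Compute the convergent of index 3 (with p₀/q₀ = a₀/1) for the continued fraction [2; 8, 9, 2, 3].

Using pₖ = aₖpₖ₋₁ + pₖ₋₂, qₖ = aₖqₖ₋₁ + qₖ₋₂ (with p₋₁=1, p₋₂=0, q₋₁=0, q₋₂=1):
  k=0: a=2, p=2, q=1
  k=1: a=8, p=17, q=8
  k=2: a=9, p=155, q=73
  k=3: a=2, p=327, q=154

327/154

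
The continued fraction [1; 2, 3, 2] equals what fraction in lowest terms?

23/16

Fold from the inside: start with 2/1.
  3 + 1/2 = 7/2
  2 + 2/7 = 16/7
  1 + 7/16 = 23/16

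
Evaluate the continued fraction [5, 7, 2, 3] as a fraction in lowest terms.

267/52

Using pₖ = aₖpₖ₋₁ + pₖ₋₂ and qₖ = aₖqₖ₋₁ + qₖ₋₂:
  k=0: a=5, p=5, q=1
  k=1: a=7, p=36, q=7
  k=2: a=2, p=77, q=15
  k=3: a=3, p=267, q=52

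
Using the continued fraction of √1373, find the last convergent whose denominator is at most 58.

1371/37

√1373 = [37; 18, 1, 1, 18, 74, …] (period length 5).
Convergents:
  p_0/q_0 = 37/1
  p_1/q_1 = 667/18
  p_2/q_2 = 704/19
  p_3/q_3 = 1371/37
  p_4/q_4 = 25382/685
q_3 = 37 ≤ 58 < 685 = q_4, so the answer is 1371/37.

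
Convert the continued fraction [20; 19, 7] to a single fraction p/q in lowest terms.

Using pₖ = aₖpₖ₋₁ + pₖ₋₂ and qₖ = aₖqₖ₋₁ + qₖ₋₂:
  k=0: a=20, p=20, q=1
  k=1: a=19, p=381, q=19
  k=2: a=7, p=2687, q=134

2687/134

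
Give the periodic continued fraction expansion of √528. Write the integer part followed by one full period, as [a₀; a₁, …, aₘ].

a₀ = ⌊√528⌋ = 22.

[22; 1, 44]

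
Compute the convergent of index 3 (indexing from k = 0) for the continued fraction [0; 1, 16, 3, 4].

Using pₖ = aₖpₖ₋₁ + pₖ₋₂, qₖ = aₖqₖ₋₁ + qₖ₋₂ (with p₋₁=1, p₋₂=0, q₋₁=0, q₋₂=1):
  k=0: a=0, p=0, q=1
  k=1: a=1, p=1, q=1
  k=2: a=16, p=16, q=17
  k=3: a=3, p=49, q=52

49/52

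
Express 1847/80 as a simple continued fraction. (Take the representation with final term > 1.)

1847 = 23×80 + 7
80 = 11×7 + 3
7 = 2×3 + 1
3 = 3×1 + 0  (stop)
So 1847/80 = [23; 11, 2, 3].

[23; 11, 2, 3]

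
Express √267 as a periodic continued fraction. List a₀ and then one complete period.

a₀ = ⌊√267⌋ = 16.
With m₀=0, d₀=1 and mₖ₊₁ = dₖaₖ − mₖ, dₖ₊₁ = (n − mₖ₊₁²)/dₖ, aₖ₊₁ = ⌊(a₀+mₖ₊₁)/dₖ₊₁⌋:
  k=1: m=16, d=11, a=2
  k=2: m=6, d=21, a=1
  k=3: m=15, d=2, a=15
  k=4: m=15, d=21, a=1
  k=5: m=6, d=11, a=2
  k=6: m=16, d=1, a=32
d=1 and a=2a₀=32 at k=6, so the next step gives (m, d) = (16, 11) again — its k=1 value — and the period has length 6.

[16; 2, 1, 15, 1, 2, 32]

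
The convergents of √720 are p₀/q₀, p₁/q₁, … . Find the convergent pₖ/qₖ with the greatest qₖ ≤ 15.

161/6

√720 = [26; 1, 4, 1, 52, …] (period length 4).
Convergents:
  p_0/q_0 = 26/1
  p_1/q_1 = 27/1
  p_2/q_2 = 134/5
  p_3/q_3 = 161/6
  p_4/q_4 = 8506/317
q_3 = 6 ≤ 15 < 317 = q_4, so the answer is 161/6.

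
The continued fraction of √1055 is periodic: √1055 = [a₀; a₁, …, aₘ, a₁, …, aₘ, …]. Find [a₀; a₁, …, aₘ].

a₀ = ⌊√1055⌋ = 32.
With m₀=0, d₀=1 and mₖ₊₁ = dₖaₖ − mₖ, dₖ₊₁ = (n − mₖ₊₁²)/dₖ, aₖ₊₁ = ⌊(a₀+mₖ₊₁)/dₖ₊₁⌋:
  k=1: m=32, d=31, a=2
  k=2: m=30, d=5, a=12
  k=3: m=30, d=31, a=2
  k=4: m=32, d=1, a=64
d=1 and a=2a₀=64 at k=4, so the next step gives (m, d) = (32, 31) again — its k=1 value — and the period has length 4.

[32; 2, 12, 2, 64]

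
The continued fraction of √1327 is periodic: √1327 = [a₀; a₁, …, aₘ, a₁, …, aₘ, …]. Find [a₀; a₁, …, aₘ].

a₀ = ⌊√1327⌋ = 36.
With m₀=0, d₀=1 and mₖ₊₁ = dₖaₖ − mₖ, dₖ₊₁ = (n − mₖ₊₁²)/dₖ, aₖ₊₁ = ⌊(a₀+mₖ₊₁)/dₖ₊₁⌋:
  k=1: m=36, d=31, a=2
  k=2: m=26, d=21, a=2
  k=3: m=16, d=51, a=1
  k=4: m=35, d=2, a=35
  k=5: m=35, d=51, a=1
  k=6: m=16, d=21, a=2
  k=7: m=26, d=31, a=2
  k=8: m=36, d=1, a=72
d=1 and a=2a₀=72 at k=8, so the next step gives (m, d) = (36, 31) again — its k=1 value — and the period has length 8.

[36; 2, 2, 1, 35, 1, 2, 2, 72]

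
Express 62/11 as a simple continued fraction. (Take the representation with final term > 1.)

62 = 5*11 + 7
11 = 1*7 + 4
7 = 1*4 + 3
4 = 1*3 + 1
3 = 3*1 + 0  (stop)
So 62/11 = [5; 1, 1, 1, 3].

[5; 1, 1, 1, 3]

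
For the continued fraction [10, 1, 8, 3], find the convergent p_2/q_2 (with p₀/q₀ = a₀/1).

Using pₖ = aₖpₖ₋₁ + pₖ₋₂, qₖ = aₖqₖ₋₁ + qₖ₋₂ (with p₋₁=1, p₋₂=0, q₋₁=0, q₋₂=1):
  k=0: a=10, p=10, q=1
  k=1: a=1, p=11, q=1
  k=2: a=8, p=98, q=9

98/9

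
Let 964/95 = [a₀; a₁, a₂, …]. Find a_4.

1

964 = 10·95 + 14   →  a_0 = 10
95 = 6·14 + 11   →  a_1 = 6
14 = 1·11 + 3   →  a_2 = 1
11 = 3·3 + 2   →  a_3 = 3
3 = 1·2 + 1   →  a_4 = 1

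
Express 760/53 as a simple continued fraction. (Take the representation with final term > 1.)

[14; 2, 1, 17]

760 = 14·53 + 18
53 = 2·18 + 17
18 = 1·17 + 1
17 = 17·1 + 0  (stop)
So 760/53 = [14; 2, 1, 17].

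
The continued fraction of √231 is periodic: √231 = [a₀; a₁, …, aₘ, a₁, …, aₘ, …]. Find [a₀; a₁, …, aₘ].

[15; 5, 30]

a₀ = ⌊√231⌋ = 15.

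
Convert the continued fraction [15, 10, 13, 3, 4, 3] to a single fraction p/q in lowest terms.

Fold from the inside: start with 3/1.
  4 + 1/3 = 13/3
  3 + 3/13 = 42/13
  13 + 13/42 = 559/42
  10 + 42/559 = 5632/559
  15 + 559/5632 = 85039/5632

85039/5632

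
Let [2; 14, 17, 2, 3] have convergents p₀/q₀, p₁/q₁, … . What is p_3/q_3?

Using pₖ = aₖpₖ₋₁ + pₖ₋₂, qₖ = aₖqₖ₋₁ + qₖ₋₂ (with p₋₁=1, p₋₂=0, q₋₁=0, q₋₂=1):
  k=0: a=2, p=2, q=1
  k=1: a=14, p=29, q=14
  k=2: a=17, p=495, q=239
  k=3: a=2, p=1019, q=492

1019/492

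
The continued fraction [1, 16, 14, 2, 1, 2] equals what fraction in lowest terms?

Using pₖ = aₖpₖ₋₁ + pₖ₋₂ and qₖ = aₖqₖ₋₁ + qₖ₋₂:
  k=0: a=1, p=1, q=1
  k=1: a=16, p=17, q=16
  k=2: a=14, p=239, q=225
  k=3: a=2, p=495, q=466
  k=4: a=1, p=734, q=691
  k=5: a=2, p=1963, q=1848

1963/1848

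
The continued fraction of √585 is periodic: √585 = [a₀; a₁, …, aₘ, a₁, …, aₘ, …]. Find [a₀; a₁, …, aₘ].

a₀ = ⌊√585⌋ = 24.
With m₀=0, d₀=1 and mₖ₊₁ = dₖaₖ − mₖ, dₖ₊₁ = (n − mₖ₊₁²)/dₖ, aₖ₊₁ = ⌊(a₀+mₖ₊₁)/dₖ₊₁⌋:
  k=1: m=24, d=9, a=5
  k=2: m=21, d=16, a=2
  k=3: m=11, d=29, a=1
  k=4: m=18, d=9, a=4
  k=5: m=18, d=29, a=1
  k=6: m=11, d=16, a=2
  k=7: m=21, d=9, a=5
  k=8: m=24, d=1, a=48
d=1 and a=2a₀=48 at k=8, so the next step gives (m, d) = (24, 9) again — its k=1 value — and the period has length 8.

[24; 5, 2, 1, 4, 1, 2, 5, 48]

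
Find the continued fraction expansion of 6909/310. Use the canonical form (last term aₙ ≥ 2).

6909 = 22·310 + 89
310 = 3·89 + 43
89 = 2·43 + 3
43 = 14·3 + 1
3 = 3·1 + 0  (stop)
So 6909/310 = [22; 3, 2, 14, 3].

[22; 3, 2, 14, 3]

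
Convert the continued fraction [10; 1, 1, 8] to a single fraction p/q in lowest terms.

Fold from the inside: start with 8/1.
  1 + 1/8 = 9/8
  1 + 8/9 = 17/9
  10 + 9/17 = 179/17

179/17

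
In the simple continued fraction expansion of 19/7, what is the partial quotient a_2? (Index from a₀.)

19 = 2·7 + 5   →  a_0 = 2
7 = 1·5 + 2   →  a_1 = 1
5 = 2·2 + 1   →  a_2 = 2

2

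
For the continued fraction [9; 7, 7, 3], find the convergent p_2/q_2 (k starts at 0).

Using pₖ = aₖpₖ₋₁ + pₖ₋₂, qₖ = aₖqₖ₋₁ + qₖ₋₂ (with p₋₁=1, p₋₂=0, q₋₁=0, q₋₂=1):
  k=0: a=9, p=9, q=1
  k=1: a=7, p=64, q=7
  k=2: a=7, p=457, q=50

457/50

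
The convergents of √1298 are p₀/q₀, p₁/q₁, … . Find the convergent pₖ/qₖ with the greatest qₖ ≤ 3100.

√1298 = [36; 36, 72, …] (period length 2).
Convergents:
  p_0/q_0 = 36/1
  p_1/q_1 = 1297/36
  p_2/q_2 = 93420/2593
  p_3/q_3 = 3364417/93384
q_2 = 2593 ≤ 3100 < 93384 = q_3, so the answer is 93420/2593.

93420/2593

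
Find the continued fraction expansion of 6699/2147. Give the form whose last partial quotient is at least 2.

6699 = 3×2147 + 258
2147 = 8×258 + 83
258 = 3×83 + 9
83 = 9×9 + 2
9 = 4×2 + 1
2 = 2×1 + 0  (stop)
So 6699/2147 = [3; 8, 3, 9, 4, 2].

[3; 8, 3, 9, 4, 2]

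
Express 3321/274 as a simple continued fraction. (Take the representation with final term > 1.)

[12; 8, 3, 3, 3]

3321 = 12·274 + 33
274 = 8·33 + 10
33 = 3·10 + 3
10 = 3·3 + 1
3 = 3·1 + 0  (stop)
So 3321/274 = [12; 8, 3, 3, 3].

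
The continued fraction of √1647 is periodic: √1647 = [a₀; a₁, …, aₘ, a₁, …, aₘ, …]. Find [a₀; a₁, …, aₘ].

a₀ = ⌊√1647⌋ = 40.

[40; 1, 1, 2, 1, 1, 80]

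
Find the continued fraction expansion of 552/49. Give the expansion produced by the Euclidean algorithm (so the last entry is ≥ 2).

552 = 11×49 + 13
49 = 3×13 + 10
13 = 1×10 + 3
10 = 3×3 + 1
3 = 3×1 + 0  (stop)
So 552/49 = [11; 3, 1, 3, 3].

[11; 3, 1, 3, 3]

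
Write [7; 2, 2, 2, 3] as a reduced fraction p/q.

304/41

Using pₖ = aₖpₖ₋₁ + pₖ₋₂ and qₖ = aₖqₖ₋₁ + qₖ₋₂:
  k=0: a=7, p=7, q=1
  k=1: a=2, p=15, q=2
  k=2: a=2, p=37, q=5
  k=3: a=2, p=89, q=12
  k=4: a=3, p=304, q=41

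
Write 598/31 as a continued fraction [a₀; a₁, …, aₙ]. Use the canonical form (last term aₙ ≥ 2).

[19; 3, 2, 4]

598 = 19×31 + 9
31 = 3×9 + 4
9 = 2×4 + 1
4 = 4×1 + 0  (stop)
So 598/31 = [19; 3, 2, 4].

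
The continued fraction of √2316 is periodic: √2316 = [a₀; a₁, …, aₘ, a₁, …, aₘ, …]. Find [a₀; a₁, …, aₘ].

a₀ = ⌊√2316⌋ = 48.
With m₀=0, d₀=1 and mₖ₊₁ = dₖaₖ − mₖ, dₖ₊₁ = (n − mₖ₊₁²)/dₖ, aₖ₊₁ = ⌊(a₀+mₖ₊₁)/dₖ₊₁⌋:
  k=1: m=48, d=12, a=8
  k=2: m=48, d=1, a=96
d=1 and a=2a₀=96 at k=2, so the next step gives (m, d) = (48, 12) again — its k=1 value — and the period has length 2.

[48; 8, 96]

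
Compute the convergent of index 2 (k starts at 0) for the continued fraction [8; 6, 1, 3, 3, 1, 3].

Using pₖ = aₖpₖ₋₁ + pₖ₋₂, qₖ = aₖqₖ₋₁ + qₖ₋₂ (with p₋₁=1, p₋₂=0, q₋₁=0, q₋₂=1):
  k=0: a=8, p=8, q=1
  k=1: a=6, p=49, q=6
  k=2: a=1, p=57, q=7

57/7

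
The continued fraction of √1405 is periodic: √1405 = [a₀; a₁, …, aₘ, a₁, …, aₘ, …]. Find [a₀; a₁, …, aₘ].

[37; 2, 14, 2, 74]

a₀ = ⌊√1405⌋ = 37.
With m₀=0, d₀=1 and mₖ₊₁ = dₖaₖ − mₖ, dₖ₊₁ = (n − mₖ₊₁²)/dₖ, aₖ₊₁ = ⌊(a₀+mₖ₊₁)/dₖ₊₁⌋:
  k=1: m=37, d=36, a=2
  k=2: m=35, d=5, a=14
  k=3: m=35, d=36, a=2
  k=4: m=37, d=1, a=74
d=1 and a=2a₀=74 at k=4, so the next step gives (m, d) = (37, 36) again — its k=1 value — and the period has length 4.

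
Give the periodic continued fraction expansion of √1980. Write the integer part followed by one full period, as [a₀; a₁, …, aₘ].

[44; 2, 88]

a₀ = ⌊√1980⌋ = 44.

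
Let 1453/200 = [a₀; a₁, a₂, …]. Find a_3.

1453 = 7·200 + 53   →  a_0 = 7
200 = 3·53 + 41   →  a_1 = 3
53 = 1·41 + 12   →  a_2 = 1
41 = 3·12 + 5   →  a_3 = 3

3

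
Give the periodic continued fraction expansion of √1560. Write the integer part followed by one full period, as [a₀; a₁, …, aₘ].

a₀ = ⌊√1560⌋ = 39.
With m₀=0, d₀=1 and mₖ₊₁ = dₖaₖ − mₖ, dₖ₊₁ = (n − mₖ₊₁²)/dₖ, aₖ₊₁ = ⌊(a₀+mₖ₊₁)/dₖ₊₁⌋:
  k=1: m=39, d=39, a=2
  k=2: m=39, d=1, a=78
d=1 and a=2a₀=78 at k=2, so the next step gives (m, d) = (39, 39) again — its k=1 value — and the period has length 2.

[39; 2, 78]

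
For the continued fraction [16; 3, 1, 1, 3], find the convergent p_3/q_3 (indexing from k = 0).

114/7

Using pₖ = aₖpₖ₋₁ + pₖ₋₂, qₖ = aₖqₖ₋₁ + qₖ₋₂ (with p₋₁=1, p₋₂=0, q₋₁=0, q₋₂=1):
  k=0: a=16, p=16, q=1
  k=1: a=3, p=49, q=3
  k=2: a=1, p=65, q=4
  k=3: a=1, p=114, q=7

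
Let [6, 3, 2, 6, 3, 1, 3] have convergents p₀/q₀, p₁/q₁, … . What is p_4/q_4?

Using pₖ = aₖpₖ₋₁ + pₖ₋₂, qₖ = aₖqₖ₋₁ + qₖ₋₂ (with p₋₁=1, p₋₂=0, q₋₁=0, q₋₂=1):
  k=0: a=6, p=6, q=1
  k=1: a=3, p=19, q=3
  k=2: a=2, p=44, q=7
  k=3: a=6, p=283, q=45
  k=4: a=3, p=893, q=142

893/142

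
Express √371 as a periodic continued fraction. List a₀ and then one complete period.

[19; 3, 1, 4, 1, 3, 38]

a₀ = ⌊√371⌋ = 19.
With m₀=0, d₀=1 and mₖ₊₁ = dₖaₖ − mₖ, dₖ₊₁ = (n − mₖ₊₁²)/dₖ, aₖ₊₁ = ⌊(a₀+mₖ₊₁)/dₖ₊₁⌋:
  k=1: m=19, d=10, a=3
  k=2: m=11, d=25, a=1
  k=3: m=14, d=7, a=4
  k=4: m=14, d=25, a=1
  k=5: m=11, d=10, a=3
  k=6: m=19, d=1, a=38
d=1 and a=2a₀=38 at k=6, so the next step gives (m, d) = (19, 10) again — its k=1 value — and the period has length 6.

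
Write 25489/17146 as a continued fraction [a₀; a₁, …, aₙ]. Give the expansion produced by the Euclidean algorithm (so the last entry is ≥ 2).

25489 = 1×17146 + 8343
17146 = 2×8343 + 460
8343 = 18×460 + 63
460 = 7×63 + 19
63 = 3×19 + 6
19 = 3×6 + 1
6 = 6×1 + 0  (stop)
So 25489/17146 = [1; 2, 18, 7, 3, 3, 6].

[1; 2, 18, 7, 3, 3, 6]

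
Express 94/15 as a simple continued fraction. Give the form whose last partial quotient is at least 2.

94 = 6*15 + 4
15 = 3*4 + 3
4 = 1*3 + 1
3 = 3*1 + 0  (stop)
So 94/15 = [6; 3, 1, 3].

[6; 3, 1, 3]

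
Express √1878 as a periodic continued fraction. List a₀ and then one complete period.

a₀ = ⌊√1878⌋ = 43.
With m₀=0, d₀=1 and mₖ₊₁ = dₖaₖ − mₖ, dₖ₊₁ = (n − mₖ₊₁²)/dₖ, aₖ₊₁ = ⌊(a₀+mₖ₊₁)/dₖ₊₁⌋:
  k=1: m=43, d=29, a=2
  k=2: m=15, d=57, a=1
  k=3: m=42, d=2, a=42
  k=4: m=42, d=57, a=1
  k=5: m=15, d=29, a=2
  k=6: m=43, d=1, a=86
d=1 and a=2a₀=86 at k=6, so the next step gives (m, d) = (43, 29) again — its k=1 value — and the period has length 6.

[43; 2, 1, 42, 1, 2, 86]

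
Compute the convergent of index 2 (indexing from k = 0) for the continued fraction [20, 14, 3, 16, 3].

Using pₖ = aₖpₖ₋₁ + pₖ₋₂, qₖ = aₖqₖ₋₁ + qₖ₋₂ (with p₋₁=1, p₋₂=0, q₋₁=0, q₋₂=1):
  k=0: a=20, p=20, q=1
  k=1: a=14, p=281, q=14
  k=2: a=3, p=863, q=43

863/43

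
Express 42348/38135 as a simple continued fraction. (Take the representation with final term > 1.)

[1; 9, 19, 3, 14, 5]

42348 = 1·38135 + 4213
38135 = 9·4213 + 218
4213 = 19·218 + 71
218 = 3·71 + 5
71 = 14·5 + 1
5 = 5·1 + 0  (stop)
So 42348/38135 = [1; 9, 19, 3, 14, 5].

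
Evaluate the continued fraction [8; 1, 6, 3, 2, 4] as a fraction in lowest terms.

Using pₖ = aₖpₖ₋₁ + pₖ₋₂ and qₖ = aₖqₖ₋₁ + qₖ₋₂:
  k=0: a=8, p=8, q=1
  k=1: a=1, p=9, q=1
  k=2: a=6, p=62, q=7
  k=3: a=3, p=195, q=22
  k=4: a=2, p=452, q=51
  k=5: a=4, p=2003, q=226

2003/226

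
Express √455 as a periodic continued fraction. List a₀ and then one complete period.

a₀ = ⌊√455⌋ = 21.
With m₀=0, d₀=1 and mₖ₊₁ = dₖaₖ − mₖ, dₖ₊₁ = (n − mₖ₊₁²)/dₖ, aₖ₊₁ = ⌊(a₀+mₖ₊₁)/dₖ₊₁⌋:
  k=1: m=21, d=14, a=3
  k=2: m=21, d=1, a=42
d=1 and a=2a₀=42 at k=2, so the next step gives (m, d) = (21, 14) again — its k=1 value — and the period has length 2.

[21; 3, 42]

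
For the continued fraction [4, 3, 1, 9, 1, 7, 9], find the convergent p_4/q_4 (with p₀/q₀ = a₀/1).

Using pₖ = aₖpₖ₋₁ + pₖ₋₂, qₖ = aₖqₖ₋₁ + qₖ₋₂ (with p₋₁=1, p₋₂=0, q₋₁=0, q₋₂=1):
  k=0: a=4, p=4, q=1
  k=1: a=3, p=13, q=3
  k=2: a=1, p=17, q=4
  k=3: a=9, p=166, q=39
  k=4: a=1, p=183, q=43

183/43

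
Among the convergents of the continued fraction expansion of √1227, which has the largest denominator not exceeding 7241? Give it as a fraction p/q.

√1227 = [35; 35, 70, …] (period length 2).
Convergents:
  p_0/q_0 = 35/1
  p_1/q_1 = 1226/35
  p_2/q_2 = 85855/2451
  p_3/q_3 = 3006151/85820
q_2 = 2451 ≤ 7241 < 85820 = q_3, so the answer is 85855/2451.

85855/2451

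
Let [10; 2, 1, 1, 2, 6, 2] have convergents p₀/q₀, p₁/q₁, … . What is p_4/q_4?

Using pₖ = aₖpₖ₋₁ + pₖ₋₂, qₖ = aₖqₖ₋₁ + qₖ₋₂ (with p₋₁=1, p₋₂=0, q₋₁=0, q₋₂=1):
  k=0: a=10, p=10, q=1
  k=1: a=2, p=21, q=2
  k=2: a=1, p=31, q=3
  k=3: a=1, p=52, q=5
  k=4: a=2, p=135, q=13

135/13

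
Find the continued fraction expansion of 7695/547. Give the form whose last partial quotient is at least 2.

7695 = 14×547 + 37
547 = 14×37 + 29
37 = 1×29 + 8
29 = 3×8 + 5
8 = 1×5 + 3
5 = 1×3 + 2
3 = 1×2 + 1
2 = 2×1 + 0  (stop)
So 7695/547 = [14; 14, 1, 3, 1, 1, 1, 2].

[14; 14, 1, 3, 1, 1, 1, 2]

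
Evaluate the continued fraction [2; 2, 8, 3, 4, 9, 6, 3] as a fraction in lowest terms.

100973/40853

Fold from the inside: start with 3/1.
  6 + 1/3 = 19/3
  9 + 3/19 = 174/19
  4 + 19/174 = 715/174
  3 + 174/715 = 2319/715
  8 + 715/2319 = 19267/2319
  2 + 2319/19267 = 40853/19267
  2 + 19267/40853 = 100973/40853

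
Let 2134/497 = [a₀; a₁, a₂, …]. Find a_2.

2134 = 4·497 + 146   →  a_0 = 4
497 = 3·146 + 59   →  a_1 = 3
146 = 2·59 + 28   →  a_2 = 2

2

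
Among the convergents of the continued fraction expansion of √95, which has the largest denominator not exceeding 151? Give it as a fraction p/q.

770/79

√95 = [9; 1, 2, 1, 18, …] (period length 4).
Convergents:
  p_0/q_0 = 9/1
  p_1/q_1 = 10/1
  p_2/q_2 = 29/3
  p_3/q_3 = 39/4
  p_4/q_4 = 731/75
  p_5/q_5 = 770/79
  p_6/q_6 = 2271/233
q_5 = 79 ≤ 151 < 233 = q_6, so the answer is 770/79.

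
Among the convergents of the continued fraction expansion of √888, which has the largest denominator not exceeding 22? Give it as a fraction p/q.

√888 = [29; 1, 3, 1, 58, …] (period length 4).
Convergents:
  p_0/q_0 = 29/1
  p_1/q_1 = 30/1
  p_2/q_2 = 119/4
  p_3/q_3 = 149/5
  p_4/q_4 = 8761/294
q_3 = 5 ≤ 22 < 294 = q_4, so the answer is 149/5.

149/5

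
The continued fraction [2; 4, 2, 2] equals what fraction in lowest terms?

49/22

Using pₖ = aₖpₖ₋₁ + pₖ₋₂ and qₖ = aₖqₖ₋₁ + qₖ₋₂:
  k=0: a=2, p=2, q=1
  k=1: a=4, p=9, q=4
  k=2: a=2, p=20, q=9
  k=3: a=2, p=49, q=22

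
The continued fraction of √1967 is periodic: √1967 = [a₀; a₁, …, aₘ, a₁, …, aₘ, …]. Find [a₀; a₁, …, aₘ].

a₀ = ⌊√1967⌋ = 44.
With m₀=0, d₀=1 and mₖ₊₁ = dₖaₖ − mₖ, dₖ₊₁ = (n − mₖ₊₁²)/dₖ, aₖ₊₁ = ⌊(a₀+mₖ₊₁)/dₖ₊₁⌋:
  k=1: m=44, d=31, a=2
  k=2: m=18, d=53, a=1
  k=3: m=35, d=14, a=5
  k=4: m=35, d=53, a=1
  k=5: m=18, d=31, a=2
  k=6: m=44, d=1, a=88
d=1 and a=2a₀=88 at k=6, so the next step gives (m, d) = (44, 31) again — its k=1 value — and the period has length 6.

[44; 2, 1, 5, 1, 2, 88]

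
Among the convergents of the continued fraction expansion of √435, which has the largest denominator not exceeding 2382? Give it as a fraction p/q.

42631/2044

√435 = [20; 1, 5, 1, 40, …] (period length 4).
Convergents:
  p_0/q_0 = 20/1
  p_1/q_1 = 21/1
  p_2/q_2 = 125/6
  p_3/q_3 = 146/7
  p_4/q_4 = 5965/286
  p_5/q_5 = 6111/293
  p_6/q_6 = 36520/1751
  p_7/q_7 = 42631/2044
  p_8/q_8 = 1741760/83511
q_7 = 2044 ≤ 2382 < 83511 = q_8, so the answer is 42631/2044.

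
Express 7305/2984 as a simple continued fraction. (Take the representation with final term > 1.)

[2; 2, 4, 3, 5, 9, 2]

7305 = 2·2984 + 1337
2984 = 2·1337 + 310
1337 = 4·310 + 97
310 = 3·97 + 19
97 = 5·19 + 2
19 = 9·2 + 1
2 = 2·1 + 0  (stop)
So 7305/2984 = [2; 2, 4, 3, 5, 9, 2].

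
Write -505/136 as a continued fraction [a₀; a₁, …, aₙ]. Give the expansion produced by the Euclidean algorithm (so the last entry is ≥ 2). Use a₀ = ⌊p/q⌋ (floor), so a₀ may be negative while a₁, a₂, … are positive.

[-4; 3, 2, 19]

-505 = -4×136 + 39
136 = 3×39 + 19
39 = 2×19 + 1
19 = 19×1 + 0  (stop)
So -505/136 = [-4; 3, 2, 19].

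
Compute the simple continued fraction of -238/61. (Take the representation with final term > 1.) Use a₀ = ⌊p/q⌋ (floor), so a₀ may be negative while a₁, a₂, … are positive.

-238 = -4·61 + 6
61 = 10·6 + 1
6 = 6·1 + 0  (stop)
So -238/61 = [-4; 10, 6].

[-4; 10, 6]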